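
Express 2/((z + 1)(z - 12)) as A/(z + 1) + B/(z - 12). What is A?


Step 1: Multiply both sides by (z + 1) and set z = -1
Step 2: A = 2 / (-1 - 12)
Step 3: A = 2 / (-13)
Step 4: A = -2/13

-2/13


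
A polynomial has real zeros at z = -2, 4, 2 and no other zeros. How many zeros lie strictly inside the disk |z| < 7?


Step 1: Check each root:
  z = -2: |-2| = 2 < 7
  z = 4: |4| = 4 < 7
  z = 2: |2| = 2 < 7
Step 2: Count = 3

3


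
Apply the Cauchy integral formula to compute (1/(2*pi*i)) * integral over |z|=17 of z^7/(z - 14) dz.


Step 1: f(z) = z^7, a = 14 is inside |z| = 17
Step 2: By Cauchy integral formula: (1/(2pi*i)) * integral = f(a)
Step 3: f(14) = 14^7 = 105413504

105413504


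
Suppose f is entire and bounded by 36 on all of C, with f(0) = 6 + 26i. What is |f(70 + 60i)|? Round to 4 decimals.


Step 1: By Liouville's theorem, a bounded entire function is constant.
Step 2: f(z) = f(0) = 6 + 26i for all z.
Step 3: |f(w)| = |6 + 26i| = sqrt(36 + 676)
Step 4: = 26.6833

26.6833


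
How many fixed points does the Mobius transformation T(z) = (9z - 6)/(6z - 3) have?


Step 1: Fixed points satisfy T(z) = z
Step 2: 6z^2 - 12z + 6 = 0
Step 3: Discriminant = (-12)^2 - 4*6*6 = 0
Step 4: Number of fixed points = 1

1


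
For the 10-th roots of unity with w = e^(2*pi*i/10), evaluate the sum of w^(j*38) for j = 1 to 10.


Step 1: The sum sum_{j=1}^{n} w^(k*j) equals n if n | k, else 0.
Step 2: Here n = 10, k = 38
Step 3: Does n divide k? 10 | 38 -> False
Step 4: Sum = 0

0


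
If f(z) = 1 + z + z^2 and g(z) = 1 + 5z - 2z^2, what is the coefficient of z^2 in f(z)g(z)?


Step 1: z^2 term in f*g comes from: (1)*(-2z^2) + (z)*(5z) + (z^2)*(1)
Step 2: = -2 + 5 + 1
Step 3: = 4

4


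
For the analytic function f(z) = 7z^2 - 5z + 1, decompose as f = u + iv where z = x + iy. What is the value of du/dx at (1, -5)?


Step 1: f(z) = 7(x+iy)^2 - 5(x+iy) + 1
Step 2: u = 7(x^2 - y^2) - 5x + 1
Step 3: u_x = 14x - 5
Step 4: At (1, -5): u_x = 14 - 5 = 9

9


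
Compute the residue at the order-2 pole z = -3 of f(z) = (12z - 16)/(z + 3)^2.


Step 1: Pole of order 2 at z = -3
Step 2: Res = lim d/dz [(z + 3)^2 * f(z)] as z -> -3
Step 3: (z + 3)^2 * f(z) = 12z - 16
Step 4: d/dz[12z - 16] = 12

12


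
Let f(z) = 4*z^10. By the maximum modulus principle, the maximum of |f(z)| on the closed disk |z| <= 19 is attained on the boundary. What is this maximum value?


Step 1: On |z| = 19, |f(z)| = 4 * |z|^10 = 4 * 19^10
Step 2: By maximum modulus principle, maximum is on boundary.
Step 3: Maximum = 4 * 6131066257801 = 24524265031204

24524265031204


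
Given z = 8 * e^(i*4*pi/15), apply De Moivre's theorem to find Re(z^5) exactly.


Step 1: By De Moivre's theorem, z^5 = 8^5 * e^(i*5*4*pi/15) = 32768 * (cos(4*pi/3) + i*sin(4*pi/3))
Step 2: |z|^5 = 8^5 = 32768
Step 3: The angle 4*pi/3 already lies in [0, 2*pi)
Step 4: cos(4*pi/3) = -1/2
Step 5: Re(z^5) = 32768 * (-1/2) = -16384

-16384


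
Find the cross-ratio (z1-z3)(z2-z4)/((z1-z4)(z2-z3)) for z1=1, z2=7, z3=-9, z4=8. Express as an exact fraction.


Step 1: (z1-z3)(z2-z4) = 10 * (-1) = -10
Step 2: (z1-z4)(z2-z3) = (-7) * 16 = -112
Step 3: Cross-ratio = 10/112 = 5/56

5/56


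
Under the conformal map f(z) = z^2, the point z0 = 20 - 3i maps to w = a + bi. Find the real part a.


Step 1: z0 = 20 - 3i
Step 2: z0^2 = 20^2 - (-3)^2 - 120i
Step 3: real part = 400 - 9 = 391

391


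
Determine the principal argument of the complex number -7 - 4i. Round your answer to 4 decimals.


Step 1: z = -7 - 4i
Step 2: arg(z) = atan2(-4, -7)
Step 3: arg(z) = -2.6224

-2.6224


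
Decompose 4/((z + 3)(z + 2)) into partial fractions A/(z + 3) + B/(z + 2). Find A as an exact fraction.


Step 1: Multiply both sides by (z + 3) and set z = -3
Step 2: A = 4 / (-3 + 2)
Step 3: A = 4 / (-1)
Step 4: A = -4

-4


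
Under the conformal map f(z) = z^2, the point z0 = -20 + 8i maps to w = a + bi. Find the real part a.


Step 1: z0 = -20 + 8i
Step 2: z0^2 = (-20)^2 - 8^2 - 320i
Step 3: real part = 400 - 64 = 336

336


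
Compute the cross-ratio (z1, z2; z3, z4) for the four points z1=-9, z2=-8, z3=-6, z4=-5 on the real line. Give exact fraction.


Step 1: (z1-z3)(z2-z4) = (-3) * (-3) = 9
Step 2: (z1-z4)(z2-z3) = (-4) * (-2) = 8
Step 3: Cross-ratio = 9/8 = 9/8

9/8


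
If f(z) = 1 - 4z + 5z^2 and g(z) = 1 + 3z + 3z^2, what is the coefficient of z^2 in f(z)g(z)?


Step 1: z^2 term in f*g comes from: (1)*(3z^2) + (-4z)*(3z) + (5z^2)*(1)
Step 2: = 3 - 12 + 5
Step 3: = -4

-4


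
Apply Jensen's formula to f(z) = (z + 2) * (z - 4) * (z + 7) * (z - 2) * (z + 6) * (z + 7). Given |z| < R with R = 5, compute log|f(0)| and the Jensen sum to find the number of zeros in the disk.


Jensen's formula: (1/2pi)*integral log|f(Re^it)|dt = log|f(0)| + sum_{|a_k|<R} log(R/|a_k|)
Step 1: f(0) = 2 * (-4) * 7 * (-2) * 6 * 7 = 4704
Step 2: log|f(0)| = log|-2| + log|4| + log|-7| + log|2| + log|-6| + log|-7| = 8.4562
Step 3: Zeros inside |z| < 5: -2, 4, 2
Step 4: Jensen sum = log(5/2) + log(5/4) + log(5/2) = 2.0557
Step 5: n(R) = number of terms in the Jensen sum = count of zeros inside |z| < 5 = 3

3


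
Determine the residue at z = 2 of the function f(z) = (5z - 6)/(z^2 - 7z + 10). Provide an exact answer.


Step 1: Q(z) = z^2 - 7z + 10 = (z - 2)(z - 5)
Step 2: Q'(z) = 2z - 7
Step 3: Q'(2) = -3, P(2) = 4
Step 4: Res = P(2)/Q'(2) = 4/(-3) = -4/3

-4/3


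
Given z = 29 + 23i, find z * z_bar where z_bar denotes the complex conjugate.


Step 1: conj(z) = 29 - 23i
Step 2: z * conj(z) = 29^2 + 23^2
Step 3: = 841 + 529 = 1370

1370


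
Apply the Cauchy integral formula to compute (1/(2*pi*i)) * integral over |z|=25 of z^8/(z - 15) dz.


Step 1: f(z) = z^8, a = 15 is inside |z| = 25
Step 2: By Cauchy integral formula: (1/(2pi*i)) * integral = f(a)
Step 3: f(15) = 15^8 = 2562890625

2562890625


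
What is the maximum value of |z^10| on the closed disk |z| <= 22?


Step 1: On |z| = 22, |f(z)| = |z|^10 = 22^10
Step 2: By maximum modulus principle, maximum is on boundary.
Step 3: Maximum = 26559922791424 = 26559922791424

26559922791424


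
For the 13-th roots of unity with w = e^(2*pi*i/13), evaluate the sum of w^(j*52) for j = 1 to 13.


Step 1: The sum sum_{j=1}^{n} w^(k*j) equals n if n | k, else 0.
Step 2: Here n = 13, k = 52
Step 3: Does n divide k? 13 | 52 -> True
Step 4: Sum = 13

13


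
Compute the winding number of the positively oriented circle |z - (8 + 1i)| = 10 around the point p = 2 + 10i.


Step 1: Center c = (8, 1), radius = 10
Step 2: |p - c|^2 = (-6)^2 + 9^2 = 117
Step 3: r^2 = 100
Step 4: |p-c| > r so winding number = 0

0


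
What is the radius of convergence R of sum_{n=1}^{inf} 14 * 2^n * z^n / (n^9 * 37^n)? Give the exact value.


Step 1: General term a_n = 14 * 2^n / (n^9 * 37^n)
Step 2: By the root test, |a_n|^(1/n) = 14^(1/n) * 2 / (n^(9/n) * 37) -> 2/37 as n -> infinity (since 14^(1/n) -> 1 and n^(9/n) -> 1)
Step 3: R = 1/lim|a_n|^(1/n) = 37/2

37/2


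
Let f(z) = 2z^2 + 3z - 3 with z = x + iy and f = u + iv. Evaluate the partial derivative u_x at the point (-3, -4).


Step 1: f(z) = 2(x+iy)^2 + 3(x+iy) - 3
Step 2: u = 2(x^2 - y^2) + 3x - 3
Step 3: u_x = 4x + 3
Step 4: At (-3, -4): u_x = -12 + 3 = -9

-9


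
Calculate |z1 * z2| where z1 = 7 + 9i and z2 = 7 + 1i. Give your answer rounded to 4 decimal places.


Step 1: |z1| = sqrt(7^2 + 9^2) = sqrt(130)
Step 2: |z2| = sqrt(7^2 + 1^2) = sqrt(50)
Step 3: |z1*z2| = |z1|*|z2| = sqrt(130) * sqrt(50) = sqrt(130 * 50) = sqrt(6500)
Step 4: = 80.6226

80.6226


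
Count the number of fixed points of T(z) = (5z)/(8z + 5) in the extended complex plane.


Step 1: Fixed points satisfy T(z) = z
Step 2: 8z^2 = 0
Step 3: Discriminant = 0^2 - 4*8*0 = 0
Step 4: Number of fixed points = 1

1


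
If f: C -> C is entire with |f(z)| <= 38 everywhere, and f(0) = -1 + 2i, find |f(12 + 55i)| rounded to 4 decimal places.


Step 1: By Liouville's theorem, a bounded entire function is constant.
Step 2: f(z) = f(0) = -1 + 2i for all z.
Step 3: |f(w)| = |-1 + 2i| = sqrt(1 + 4)
Step 4: = 2.2361

2.2361


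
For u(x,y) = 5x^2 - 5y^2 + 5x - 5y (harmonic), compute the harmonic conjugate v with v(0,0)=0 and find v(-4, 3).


Step 1: v_x = -u_y = 10y + 5
Step 2: v_y = u_x = 10x + 5
Step 3: v = 10xy + 5x + 5y + C
Step 4: v(0,0) = 0 => C = 0
Step 5: v(-4, 3) = -125

-125


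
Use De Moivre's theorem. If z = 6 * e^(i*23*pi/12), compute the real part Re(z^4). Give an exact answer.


Step 1: By De Moivre's theorem, z^4 = 6^4 * e^(i*4*23*pi/12) = 1296 * (cos(23*pi/3) + i*sin(23*pi/3))
Step 2: |z|^4 = 6^4 = 1296
Step 3: Reduce the angle mod 2*pi: 23*pi/3 - 6*pi = 5*pi/3
Step 4: cos(5*pi/3) = 1/2
Step 5: Re(z^4) = 1296 * 1/2 = 648

648


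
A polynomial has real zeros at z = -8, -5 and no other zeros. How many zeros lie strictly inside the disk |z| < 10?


Step 1: Check each root:
  z = -8: |-8| = 8 < 10
  z = -5: |-5| = 5 < 10
Step 2: Count = 2

2


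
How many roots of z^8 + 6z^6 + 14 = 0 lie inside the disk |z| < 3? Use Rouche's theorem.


Step 1: On |z| = 3 the three terms have sizes |z^8| = 3^8 = 6561, |6z^6| = 6*3^6 = 4374, |14| = 14
Step 2: The dominant term is g(z) = z^8; let h(z) = 6z^6 + 14 so f = g + h
Step 3: On |z| = 3: |g| = 6561 and |h| <= 4374 + 14 = 4388
Step 4: Since 6561 > 4388, |h| < |g| on |z| = 3, so by Rouche f has the same number of zeros as g inside |z| < 3
Step 5: g(z) = z^8 has 8 zeros (all at the origin) inside |z| < 3. Answer = 8

8


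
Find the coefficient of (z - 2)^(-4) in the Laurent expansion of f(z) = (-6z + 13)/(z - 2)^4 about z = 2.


Step 1: Write the numerator in powers of (z - 2): -6z + 13 = -6(z - 2) + (-6*2 + 13) = -6(z - 2) + 1
Step 2: Divide by (z - 2)^4: f(z) = (z - 2)^(-4) - 6(z - 2)^(-3)
Step 3: This finite sum is the Laurent series of f about z = 2.
Step 4: Coefficient of (z - 2)^(-4) = -6*2 + 13 = 1

1


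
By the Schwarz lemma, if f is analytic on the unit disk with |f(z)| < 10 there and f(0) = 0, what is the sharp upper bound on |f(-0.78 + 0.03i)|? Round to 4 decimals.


Step 1: g = f/10 maps D -> D with g(0) = 0, so by the Schwarz lemma |g(z)| <= |z|, i.e. |f(z)| <= 10|z|; this is sharp (f(z) = 10z).
Step 2: |z0|^2 = (-0.78)^2 + 0.03^2 = 0.6093
Step 3: |z0| = sqrt(0.6093) = 0.780577
Step 4: Best bound = 10 * |z0| = 10 * 0.780577 = 7.8058

7.8058


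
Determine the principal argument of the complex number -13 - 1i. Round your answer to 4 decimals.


Step 1: z = -13 - 1i
Step 2: arg(z) = atan2(-1, -13)
Step 3: arg(z) = -3.0648

-3.0648


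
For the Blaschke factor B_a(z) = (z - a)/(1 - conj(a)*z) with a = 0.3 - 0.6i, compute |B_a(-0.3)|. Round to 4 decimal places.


Step 1: Numerator z0 - a = -0.3 - (0.3 - 0.6i) = -0.6 + 0.6i
Step 2: Denominator 1 - conj(a)*z0 = 1 - (0.3 + 0.6i)*(-0.3) = 1.09 + 0.18i
Step 3: |z0 - a|^2 = (-0.6)^2 + 0.6^2 = 0.72; |1 - conj(a)*z0|^2 = 1.09^2 + 0.18^2 = 1.2205
Step 4: |B_a(-0.3)| = sqrt(0.72 / 1.2205) = sqrt(0.589922)
Step 5: = 0.7681

0.7681


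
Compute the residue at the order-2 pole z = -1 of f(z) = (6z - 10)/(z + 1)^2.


Step 1: Pole of order 2 at z = -1
Step 2: Res = lim d/dz [(z + 1)^2 * f(z)] as z -> -1
Step 3: (z + 1)^2 * f(z) = 6z - 10
Step 4: d/dz[6z - 10] = 6

6


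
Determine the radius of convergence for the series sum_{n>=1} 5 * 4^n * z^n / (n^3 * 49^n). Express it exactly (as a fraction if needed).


Step 1: General term a_n = 5 * 4^n / (n^3 * 49^n)
Step 2: By the root test, |a_n|^(1/n) = 5^(1/n) * 4 / (n^(3/n) * 49) -> 4/49 as n -> infinity (since 5^(1/n) -> 1 and n^(3/n) -> 1)
Step 3: R = 1/lim|a_n|^(1/n) = 49/4

49/4


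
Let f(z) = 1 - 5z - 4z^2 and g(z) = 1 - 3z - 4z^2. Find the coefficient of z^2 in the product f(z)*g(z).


Step 1: z^2 term in f*g comes from: (1)*(-4z^2) + (-5z)*(-3z) + (-4z^2)*(1)
Step 2: = -4 + 15 - 4
Step 3: = 7

7


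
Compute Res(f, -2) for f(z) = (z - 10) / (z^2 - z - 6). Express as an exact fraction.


Step 1: Q(z) = z^2 - z - 6 = (z + 2)(z - 3)
Step 2: Q'(z) = 2z - 1
Step 3: Q'(-2) = -5, P(-2) = -12
Step 4: Res = P(-2)/Q'(-2) = -12/(-5) = 12/5

12/5


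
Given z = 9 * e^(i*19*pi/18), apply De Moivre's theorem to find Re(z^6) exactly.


Step 1: By De Moivre's theorem, z^6 = 9^6 * e^(i*6*19*pi/18) = 531441 * (cos(19*pi/3) + i*sin(19*pi/3))
Step 2: |z|^6 = 9^6 = 531441
Step 3: Reduce the angle mod 2*pi: 19*pi/3 - 6*pi = pi/3
Step 4: cos(pi/3) = 1/2
Step 5: Re(z^6) = 531441 * 1/2 = 531441/2

531441/2


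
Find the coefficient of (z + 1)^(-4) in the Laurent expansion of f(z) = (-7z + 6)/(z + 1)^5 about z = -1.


Step 1: Write the numerator in powers of (z + 1): -7z + 6 = -7(z + 1) + (-7*(-1) + 6) = -7(z + 1) + 13
Step 2: Divide by (z + 1)^5: f(z) = 13(z + 1)^(-5) - 7(z + 1)^(-4)
Step 3: This finite sum is the Laurent series of f about z = -1.
Step 4: Coefficient of (z + 1)^(-4) = coefficient of (z + 1) in the re-centred numerator = -7

-7


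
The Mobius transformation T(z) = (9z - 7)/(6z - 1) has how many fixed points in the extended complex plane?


Step 1: Fixed points satisfy T(z) = z
Step 2: 6z^2 - 10z + 7 = 0
Step 3: Discriminant = (-10)^2 - 4*6*7 = -68
Step 4: Number of fixed points = 2

2


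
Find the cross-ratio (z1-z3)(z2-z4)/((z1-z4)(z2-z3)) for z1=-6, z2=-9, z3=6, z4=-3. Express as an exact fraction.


Step 1: (z1-z3)(z2-z4) = (-12) * (-6) = 72
Step 2: (z1-z4)(z2-z3) = (-3) * (-15) = 45
Step 3: Cross-ratio = 72/45 = 8/5

8/5


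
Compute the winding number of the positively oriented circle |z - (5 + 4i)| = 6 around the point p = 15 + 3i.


Step 1: Center c = (5, 4), radius = 6
Step 2: |p - c|^2 = 10^2 + (-1)^2 = 101
Step 3: r^2 = 36
Step 4: |p-c| > r so winding number = 0

0


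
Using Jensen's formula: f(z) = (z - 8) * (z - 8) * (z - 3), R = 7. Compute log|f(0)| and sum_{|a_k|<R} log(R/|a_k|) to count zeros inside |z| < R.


Jensen's formula: (1/2pi)*integral log|f(Re^it)|dt = log|f(0)| + sum_{|a_k|<R} log(R/|a_k|)
Step 1: f(0) = (-8) * (-8) * (-3) = -192
Step 2: log|f(0)| = log|8| + log|8| + log|3| = 5.2575
Step 3: Zeros inside |z| < 7: 3
Step 4: Jensen sum = log(7/3) = 0.8473
Step 5: n(R) = number of terms in the Jensen sum = count of zeros inside |z| < 7 = 1

1


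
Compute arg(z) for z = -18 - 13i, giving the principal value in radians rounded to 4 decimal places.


Step 1: z = -18 - 13i
Step 2: arg(z) = atan2(-13, -18)
Step 3: arg(z) = -2.5161

-2.5161


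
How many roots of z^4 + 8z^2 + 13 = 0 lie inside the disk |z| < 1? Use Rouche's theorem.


Step 1: On |z| = 1 the three terms have sizes |z^4| = 1^4 = 1, |8z^2| = 8*1^2 = 8, |13| = 13
Step 2: The dominant term is g(z) = 13; let h(z) = z^4 + 8z^2 so f = g + h
Step 3: On |z| = 1: |g| = 13 and |h| <= 1 + 8 = 9
Step 4: Since 13 > 9, |h| < |g| on |z| = 1, so by Rouche f has the same number of zeros as g inside |z| < 1
Step 5: g(z) = 13 is a nonzero constant with no zeros inside |z| < 1. Answer = 0

0


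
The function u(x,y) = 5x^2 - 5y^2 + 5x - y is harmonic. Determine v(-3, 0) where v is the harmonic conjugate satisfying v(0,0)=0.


Step 1: v_x = -u_y = 10y + 1
Step 2: v_y = u_x = 10x + 5
Step 3: v = 10xy + x + 5y + C
Step 4: v(0,0) = 0 => C = 0
Step 5: v(-3, 0) = -3

-3


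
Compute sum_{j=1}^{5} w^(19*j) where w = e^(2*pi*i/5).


Step 1: The sum sum_{j=1}^{n} w^(k*j) equals n if n | k, else 0.
Step 2: Here n = 5, k = 19
Step 3: Does n divide k? 5 | 19 -> False
Step 4: Sum = 0

0


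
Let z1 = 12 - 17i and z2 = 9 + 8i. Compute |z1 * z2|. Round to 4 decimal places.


Step 1: |z1| = sqrt(12^2 + (-17)^2) = sqrt(433)
Step 2: |z2| = sqrt(9^2 + 8^2) = sqrt(145)
Step 3: |z1*z2| = |z1|*|z2| = sqrt(433) * sqrt(145) = sqrt(433 * 145) = sqrt(62785)
Step 4: = 250.5694

250.5694


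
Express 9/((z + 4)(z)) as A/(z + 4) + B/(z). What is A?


Step 1: Multiply both sides by (z + 4) and set z = -4
Step 2: A = 9 / (-4 - 0)
Step 3: A = 9 / (-4)
Step 4: A = -9/4

-9/4


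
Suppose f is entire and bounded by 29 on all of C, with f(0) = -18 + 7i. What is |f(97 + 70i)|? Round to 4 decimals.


Step 1: By Liouville's theorem, a bounded entire function is constant.
Step 2: f(z) = f(0) = -18 + 7i for all z.
Step 3: |f(w)| = |-18 + 7i| = sqrt(324 + 49)
Step 4: = 19.3132

19.3132


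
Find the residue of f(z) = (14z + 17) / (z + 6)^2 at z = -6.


Step 1: Pole of order 2 at z = -6
Step 2: Res = lim d/dz [(z + 6)^2 * f(z)] as z -> -6
Step 3: (z + 6)^2 * f(z) = 14z + 17
Step 4: d/dz[14z + 17] = 14

14


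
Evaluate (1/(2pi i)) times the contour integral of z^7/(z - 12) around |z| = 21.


Step 1: f(z) = z^7, a = 12 is inside |z| = 21
Step 2: By Cauchy integral formula: (1/(2pi*i)) * integral = f(a)
Step 3: f(12) = 12^7 = 35831808

35831808


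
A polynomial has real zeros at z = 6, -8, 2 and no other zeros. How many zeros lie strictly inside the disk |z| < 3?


Step 1: Check each root:
  z = 6: |6| = 6 >= 3
  z = -8: |-8| = 8 >= 3
  z = 2: |2| = 2 < 3
Step 2: Count = 1

1


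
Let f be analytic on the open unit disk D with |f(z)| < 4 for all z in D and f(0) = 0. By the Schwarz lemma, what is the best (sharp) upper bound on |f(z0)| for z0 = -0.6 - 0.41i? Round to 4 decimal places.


Step 1: g = f/4 maps D -> D with g(0) = 0, so by the Schwarz lemma |g(z)| <= |z|, i.e. |f(z)| <= 4|z|; this is sharp (f(z) = 4z).
Step 2: |z0|^2 = (-0.6)^2 + (-0.41)^2 = 0.5281
Step 3: |z0| = sqrt(0.5281) = 0.726705
Step 4: Best bound = 4 * |z0| = 4 * 0.726705 = 2.9068

2.9068


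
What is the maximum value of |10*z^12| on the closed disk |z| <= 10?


Step 1: On |z| = 10, |f(z)| = 10 * |z|^12 = 10 * 10^12
Step 2: By maximum modulus principle, maximum is on boundary.
Step 3: Maximum = 10 * 1000000000000 = 10000000000000

10000000000000


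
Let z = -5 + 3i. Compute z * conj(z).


Step 1: conj(z) = -5 - 3i
Step 2: z * conj(z) = (-5)^2 + 3^2
Step 3: = 25 + 9 = 34

34


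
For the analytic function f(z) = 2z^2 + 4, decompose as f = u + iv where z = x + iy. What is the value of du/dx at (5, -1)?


Step 1: f(z) = 2(x+iy)^2 + 4
Step 2: u = 2(x^2 - y^2) + 4
Step 3: u_x = 4x + 0
Step 4: At (5, -1): u_x = 20 + 0 = 20

20


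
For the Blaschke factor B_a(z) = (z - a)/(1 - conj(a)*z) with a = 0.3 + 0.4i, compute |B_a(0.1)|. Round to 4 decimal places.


Step 1: Numerator z0 - a = 0.1 - (0.3 + 0.4i) = -0.2 - 0.4i
Step 2: Denominator 1 - conj(a)*z0 = 1 - (0.3 - 0.4i)*0.1 = 0.97 + 0.04i
Step 3: |z0 - a|^2 = (-0.2)^2 + (-0.4)^2 = 0.2; |1 - conj(a)*z0|^2 = 0.97^2 + 0.04^2 = 0.9425
Step 4: |B_a(0.1)| = sqrt(0.2 / 0.9425) = sqrt(0.212202)
Step 5: = 0.4607

0.4607


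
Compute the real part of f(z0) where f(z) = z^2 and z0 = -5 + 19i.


Step 1: z0 = -5 + 19i
Step 2: z0^2 = (-5)^2 - 19^2 - 190i
Step 3: real part = 25 - 361 = -336

-336


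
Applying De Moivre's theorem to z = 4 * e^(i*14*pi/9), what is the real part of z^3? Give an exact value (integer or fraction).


Step 1: By De Moivre's theorem, z^3 = 4^3 * e^(i*3*14*pi/9) = 64 * (cos(14*pi/3) + i*sin(14*pi/3))
Step 2: |z|^3 = 4^3 = 64
Step 3: Reduce the angle mod 2*pi: 14*pi/3 - 4*pi = 2*pi/3
Step 4: cos(2*pi/3) = -1/2
Step 5: Re(z^3) = 64 * (-1/2) = -32

-32


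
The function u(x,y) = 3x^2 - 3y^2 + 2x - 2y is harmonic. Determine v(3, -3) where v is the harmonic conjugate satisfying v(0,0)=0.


Step 1: v_x = -u_y = 6y + 2
Step 2: v_y = u_x = 6x + 2
Step 3: v = 6xy + 2x + 2y + C
Step 4: v(0,0) = 0 => C = 0
Step 5: v(3, -3) = -54

-54


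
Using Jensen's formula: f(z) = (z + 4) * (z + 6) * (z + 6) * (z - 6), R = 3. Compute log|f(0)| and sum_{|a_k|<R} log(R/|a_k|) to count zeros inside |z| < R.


Jensen's formula: (1/2pi)*integral log|f(Re^it)|dt = log|f(0)| + sum_{|a_k|<R} log(R/|a_k|)
Step 1: f(0) = 4 * 6 * 6 * (-6) = -864
Step 2: log|f(0)| = log|-4| + log|-6| + log|-6| + log|6| = 6.7616
Step 3: Zeros inside |z| < 3: none
Step 4: Jensen sum = (empty sum) = 0
Step 5: n(R) = number of terms in the Jensen sum = count of zeros inside |z| < 3 = 0

0


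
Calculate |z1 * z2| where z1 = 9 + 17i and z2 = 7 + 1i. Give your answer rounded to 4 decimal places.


Step 1: |z1| = sqrt(9^2 + 17^2) = sqrt(370)
Step 2: |z2| = sqrt(7^2 + 1^2) = sqrt(50)
Step 3: |z1*z2| = |z1|*|z2| = sqrt(370) * sqrt(50) = sqrt(370 * 50) = sqrt(18500)
Step 4: = 136.0147

136.0147


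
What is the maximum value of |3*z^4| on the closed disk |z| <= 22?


Step 1: On |z| = 22, |f(z)| = 3 * |z|^4 = 3 * 22^4
Step 2: By maximum modulus principle, maximum is on boundary.
Step 3: Maximum = 3 * 234256 = 702768

702768


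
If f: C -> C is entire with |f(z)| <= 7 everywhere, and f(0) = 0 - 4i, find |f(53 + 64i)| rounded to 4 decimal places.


Step 1: By Liouville's theorem, a bounded entire function is constant.
Step 2: f(z) = f(0) = 0 - 4i for all z.
Step 3: |f(w)| = |0 - 4i| = sqrt(0 + 16)
Step 4: = 4.0

4.0


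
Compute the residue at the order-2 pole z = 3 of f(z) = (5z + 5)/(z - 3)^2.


Step 1: Pole of order 2 at z = 3
Step 2: Res = lim d/dz [(z - 3)^2 * f(z)] as z -> 3
Step 3: (z - 3)^2 * f(z) = 5z + 5
Step 4: d/dz[5z + 5] = 5

5


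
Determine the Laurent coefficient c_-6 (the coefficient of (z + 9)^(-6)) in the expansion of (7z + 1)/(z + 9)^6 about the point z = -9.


Step 1: Write the numerator in powers of (z + 9): 7z + 1 = 7(z + 9) + (7*(-9) + 1) = 7(z + 9) - 62
Step 2: Divide by (z + 9)^6: f(z) = -62(z + 9)^(-6) + 7(z + 9)^(-5)
Step 3: This finite sum is the Laurent series of f about z = -9.
Step 4: Coefficient of (z + 9)^(-6) = 7*(-9) + 1 = -62

-62


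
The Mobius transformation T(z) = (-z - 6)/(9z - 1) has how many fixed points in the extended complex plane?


Step 1: Fixed points satisfy T(z) = z
Step 2: 9z^2 + 6 = 0
Step 3: Discriminant = 0^2 - 4*9*6 = -216
Step 4: Number of fixed points = 2

2


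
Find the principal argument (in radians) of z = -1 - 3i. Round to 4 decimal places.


Step 1: z = -1 - 3i
Step 2: arg(z) = atan2(-3, -1)
Step 3: arg(z) = -1.8925

-1.8925


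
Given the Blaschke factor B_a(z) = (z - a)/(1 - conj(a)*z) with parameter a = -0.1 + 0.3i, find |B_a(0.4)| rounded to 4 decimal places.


Step 1: Numerator z0 - a = 0.4 - (-0.1 + 0.3i) = 0.5 - 0.3i
Step 2: Denominator 1 - conj(a)*z0 = 1 - (-0.1 - 0.3i)*0.4 = 1.04 + 0.12i
Step 3: |z0 - a|^2 = 0.5^2 + (-0.3)^2 = 0.34; |1 - conj(a)*z0|^2 = 1.04^2 + 0.12^2 = 1.096
Step 4: |B_a(0.4)| = sqrt(0.34 / 1.096) = sqrt(0.310219)
Step 5: = 0.557

0.557


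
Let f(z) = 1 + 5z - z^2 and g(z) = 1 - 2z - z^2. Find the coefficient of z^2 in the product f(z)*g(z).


Step 1: z^2 term in f*g comes from: (1)*(-z^2) + (5z)*(-2z) + (-z^2)*(1)
Step 2: = -1 - 10 - 1
Step 3: = -12

-12


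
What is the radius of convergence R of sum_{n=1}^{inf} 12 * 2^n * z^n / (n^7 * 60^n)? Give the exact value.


Step 1: General term a_n = 12 * 2^n / (n^7 * 60^n)
Step 2: By the root test, |a_n|^(1/n) = 12^(1/n) * 2 / (n^(7/n) * 60) -> 2/60 as n -> infinity (since 12^(1/n) -> 1 and n^(7/n) -> 1)
Step 3: R = 1/lim|a_n|^(1/n) = 60/2 = 30

30


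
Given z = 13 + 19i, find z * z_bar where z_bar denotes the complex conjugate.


Step 1: conj(z) = 13 - 19i
Step 2: z * conj(z) = 13^2 + 19^2
Step 3: = 169 + 361 = 530

530


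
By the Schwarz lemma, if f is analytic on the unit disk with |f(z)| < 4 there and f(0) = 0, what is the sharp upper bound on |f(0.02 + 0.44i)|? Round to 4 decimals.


Step 1: g = f/4 maps D -> D with g(0) = 0, so by the Schwarz lemma |g(z)| <= |z|, i.e. |f(z)| <= 4|z|; this is sharp (f(z) = 4z).
Step 2: |z0|^2 = 0.02^2 + 0.44^2 = 0.194
Step 3: |z0| = sqrt(0.194) = 0.440454
Step 4: Best bound = 4 * |z0| = 4 * 0.440454 = 1.7618

1.7618


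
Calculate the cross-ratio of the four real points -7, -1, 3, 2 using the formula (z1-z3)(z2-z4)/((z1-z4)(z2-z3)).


Step 1: (z1-z3)(z2-z4) = (-10) * (-3) = 30
Step 2: (z1-z4)(z2-z3) = (-9) * (-4) = 36
Step 3: Cross-ratio = 30/36 = 5/6

5/6


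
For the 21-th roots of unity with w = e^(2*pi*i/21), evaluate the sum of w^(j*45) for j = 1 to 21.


Step 1: The sum sum_{j=1}^{n} w^(k*j) equals n if n | k, else 0.
Step 2: Here n = 21, k = 45
Step 3: Does n divide k? 21 | 45 -> False
Step 4: Sum = 0

0


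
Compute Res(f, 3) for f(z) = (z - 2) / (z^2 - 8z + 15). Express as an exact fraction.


Step 1: Q(z) = z^2 - 8z + 15 = (z - 3)(z - 5)
Step 2: Q'(z) = 2z - 8
Step 3: Q'(3) = -2, P(3) = 1
Step 4: Res = P(3)/Q'(3) = 1/(-2) = -1/2

-1/2


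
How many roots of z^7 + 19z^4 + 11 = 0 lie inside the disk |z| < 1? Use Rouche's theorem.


Step 1: On |z| = 1 the three terms have sizes |z^7| = 1^7 = 1, |19z^4| = 19*1^4 = 19, |11| = 11
Step 2: The dominant term is g(z) = 19z^4; let h(z) = z^7 + 11 so f = g + h
Step 3: On |z| = 1: |g| = 19 and |h| <= 1 + 11 = 12
Step 4: Since 19 > 12, |h| < |g| on |z| = 1, so by Rouche f has the same number of zeros as g inside |z| < 1
Step 5: g(z) = 19z^4 has 4 zeros (at the origin, multiplicity 4) inside |z| < 1. Answer = 4

4


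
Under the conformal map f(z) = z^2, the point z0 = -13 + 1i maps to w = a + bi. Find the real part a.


Step 1: z0 = -13 + 1i
Step 2: z0^2 = (-13)^2 - 1^2 - 26i
Step 3: real part = 169 - 1 = 168

168


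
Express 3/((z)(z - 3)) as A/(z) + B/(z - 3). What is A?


Step 1: Multiply both sides by (z) and set z = 0
Step 2: A = 3 / (0 - 3)
Step 3: A = 3 / (-3)
Step 4: A = -1

-1


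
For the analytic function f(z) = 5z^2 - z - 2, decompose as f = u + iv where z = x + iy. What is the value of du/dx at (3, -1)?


Step 1: f(z) = 5(x+iy)^2 - (x+iy) - 2
Step 2: u = 5(x^2 - y^2) - x - 2
Step 3: u_x = 10x - 1
Step 4: At (3, -1): u_x = 30 - 1 = 29

29


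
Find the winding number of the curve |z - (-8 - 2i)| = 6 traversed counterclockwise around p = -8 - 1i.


Step 1: Center c = (-8, -2), radius = 6
Step 2: |p - c|^2 = 0^2 + 1^2 = 1
Step 3: r^2 = 36
Step 4: |p-c| < r so winding number = 1

1


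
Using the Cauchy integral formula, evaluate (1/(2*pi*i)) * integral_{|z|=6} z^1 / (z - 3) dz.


Step 1: f(z) = z^1, a = 3 is inside |z| = 6
Step 2: By Cauchy integral formula: (1/(2pi*i)) * integral = f(a)
Step 3: f(3) = 3^1 = 3

3


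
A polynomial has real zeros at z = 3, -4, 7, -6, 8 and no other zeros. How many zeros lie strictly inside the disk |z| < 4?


Step 1: Check each root:
  z = 3: |3| = 3 < 4
  z = -4: |-4| = 4 >= 4
  z = 7: |7| = 7 >= 4
  z = -6: |-6| = 6 >= 4
  z = 8: |8| = 8 >= 4
Step 2: Count = 1

1


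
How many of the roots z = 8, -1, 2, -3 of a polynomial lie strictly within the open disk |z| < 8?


Step 1: Check each root:
  z = 8: |8| = 8 >= 8
  z = -1: |-1| = 1 < 8
  z = 2: |2| = 2 < 8
  z = -3: |-3| = 3 < 8
Step 2: Count = 3

3


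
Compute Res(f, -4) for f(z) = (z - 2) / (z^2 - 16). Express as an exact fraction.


Step 1: Q(z) = z^2 - 16 = (z + 4)(z - 4)
Step 2: Q'(z) = 2z
Step 3: Q'(-4) = -8, P(-4) = -6
Step 4: Res = P(-4)/Q'(-4) = -6/(-8) = 3/4

3/4


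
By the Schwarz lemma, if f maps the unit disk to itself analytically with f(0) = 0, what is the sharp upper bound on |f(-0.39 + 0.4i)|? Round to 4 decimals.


Step 1: Schwarz lemma: if f: D -> D is analytic with f(0) = 0, then |f(z)| <= |z| for all z in D, and this is sharp (f(z) = z).
Step 2: |z0|^2 = (-0.39)^2 + 0.4^2 = 0.3121
Step 3: |z0| = sqrt(0.3121) = 0.558659
Step 4: Best bound = |z0| = 0.5587

0.5587


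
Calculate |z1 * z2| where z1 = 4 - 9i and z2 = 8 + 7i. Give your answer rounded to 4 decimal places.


Step 1: |z1| = sqrt(4^2 + (-9)^2) = sqrt(97)
Step 2: |z2| = sqrt(8^2 + 7^2) = sqrt(113)
Step 3: |z1*z2| = |z1|*|z2| = sqrt(97) * sqrt(113) = sqrt(97 * 113) = sqrt(10961)
Step 4: = 104.6948

104.6948


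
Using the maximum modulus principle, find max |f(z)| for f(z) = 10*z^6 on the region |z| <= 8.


Step 1: On |z| = 8, |f(z)| = 10 * |z|^6 = 10 * 8^6
Step 2: By maximum modulus principle, maximum is on boundary.
Step 3: Maximum = 10 * 262144 = 2621440

2621440


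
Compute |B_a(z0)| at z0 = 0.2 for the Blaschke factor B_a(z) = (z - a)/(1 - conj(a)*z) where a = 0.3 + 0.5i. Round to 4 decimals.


Step 1: Numerator z0 - a = 0.2 - (0.3 + 0.5i) = -0.1 - 0.5i
Step 2: Denominator 1 - conj(a)*z0 = 1 - (0.3 - 0.5i)*0.2 = 0.94 + 0.1i
Step 3: |z0 - a|^2 = (-0.1)^2 + (-0.5)^2 = 0.26; |1 - conj(a)*z0|^2 = 0.94^2 + 0.1^2 = 0.8936
Step 4: |B_a(0.2)| = sqrt(0.26 / 0.8936) = sqrt(0.290958)
Step 5: = 0.5394

0.5394


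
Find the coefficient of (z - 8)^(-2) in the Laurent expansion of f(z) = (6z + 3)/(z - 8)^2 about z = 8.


Step 1: Write the numerator in powers of (z - 8): 6z + 3 = 6(z - 8) + (6*8 + 3) = 6(z - 8) + 51
Step 2: Divide by (z - 8)^2: f(z) = 51(z - 8)^(-2) + 6(z - 8)^(-1)
Step 3: This finite sum is the Laurent series of f about z = 8.
Step 4: Coefficient of (z - 8)^(-2) = 6*8 + 3 = 51

51


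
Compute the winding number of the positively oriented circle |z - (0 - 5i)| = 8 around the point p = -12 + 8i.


Step 1: Center c = (0, -5), radius = 8
Step 2: |p - c|^2 = (-12)^2 + 13^2 = 313
Step 3: r^2 = 64
Step 4: |p-c| > r so winding number = 0

0


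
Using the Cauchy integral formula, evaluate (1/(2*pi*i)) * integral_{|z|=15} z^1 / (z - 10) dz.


Step 1: f(z) = z^1, a = 10 is inside |z| = 15
Step 2: By Cauchy integral formula: (1/(2pi*i)) * integral = f(a)
Step 3: f(10) = 10^1 = 10

10


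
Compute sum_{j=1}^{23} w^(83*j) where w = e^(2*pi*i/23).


Step 1: The sum sum_{j=1}^{n} w^(k*j) equals n if n | k, else 0.
Step 2: Here n = 23, k = 83
Step 3: Does n divide k? 23 | 83 -> False
Step 4: Sum = 0

0


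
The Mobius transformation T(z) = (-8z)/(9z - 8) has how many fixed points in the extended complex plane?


Step 1: Fixed points satisfy T(z) = z
Step 2: 9z^2 = 0
Step 3: Discriminant = 0^2 - 4*9*0 = 0
Step 4: Number of fixed points = 1

1


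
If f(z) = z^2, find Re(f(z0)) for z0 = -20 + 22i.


Step 1: z0 = -20 + 22i
Step 2: z0^2 = (-20)^2 - 22^2 - 880i
Step 3: real part = 400 - 484 = -84

-84


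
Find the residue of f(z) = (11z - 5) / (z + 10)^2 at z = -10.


Step 1: Pole of order 2 at z = -10
Step 2: Res = lim d/dz [(z + 10)^2 * f(z)] as z -> -10
Step 3: (z + 10)^2 * f(z) = 11z - 5
Step 4: d/dz[11z - 5] = 11

11


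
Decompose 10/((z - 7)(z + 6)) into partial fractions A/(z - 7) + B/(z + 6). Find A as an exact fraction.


Step 1: Multiply both sides by (z - 7) and set z = 7
Step 2: A = 10 / (7 + 6)
Step 3: A = 10 / 13
Step 4: A = 10/13

10/13


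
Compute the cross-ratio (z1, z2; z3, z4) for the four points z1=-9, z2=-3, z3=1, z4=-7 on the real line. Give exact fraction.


Step 1: (z1-z3)(z2-z4) = (-10) * 4 = -40
Step 2: (z1-z4)(z2-z3) = (-2) * (-4) = 8
Step 3: Cross-ratio = -40/8 = -5

-5


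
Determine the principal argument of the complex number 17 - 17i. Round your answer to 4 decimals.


Step 1: z = 17 - 17i
Step 2: arg(z) = atan2(-17, 17)
Step 3: arg(z) = -0.7854

-0.7854


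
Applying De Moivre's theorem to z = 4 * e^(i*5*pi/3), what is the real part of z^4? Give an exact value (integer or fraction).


Step 1: By De Moivre's theorem, z^4 = 4^4 * e^(i*4*5*pi/3) = 256 * (cos(20*pi/3) + i*sin(20*pi/3))
Step 2: |z|^4 = 4^4 = 256
Step 3: Reduce the angle mod 2*pi: 20*pi/3 - 6*pi = 2*pi/3
Step 4: cos(2*pi/3) = -1/2
Step 5: Re(z^4) = 256 * (-1/2) = -128

-128


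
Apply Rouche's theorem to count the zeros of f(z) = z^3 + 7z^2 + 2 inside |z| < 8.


Step 1: On |z| = 8 the three terms have sizes |z^3| = 8^3 = 512, |7z^2| = 7*8^2 = 448, |2| = 2
Step 2: The dominant term is g(z) = z^3; let h(z) = 7z^2 + 2 so f = g + h
Step 3: On |z| = 8: |g| = 512 and |h| <= 448 + 2 = 450
Step 4: Since 512 > 450, |h| < |g| on |z| = 8, so by Rouche f has the same number of zeros as g inside |z| < 8
Step 5: g(z) = z^3 has 3 zeros (all at the origin) inside |z| < 8. Answer = 3

3


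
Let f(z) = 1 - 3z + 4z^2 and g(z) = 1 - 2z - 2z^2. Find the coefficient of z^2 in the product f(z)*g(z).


Step 1: z^2 term in f*g comes from: (1)*(-2z^2) + (-3z)*(-2z) + (4z^2)*(1)
Step 2: = -2 + 6 + 4
Step 3: = 8

8


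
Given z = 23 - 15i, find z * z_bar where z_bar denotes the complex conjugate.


Step 1: conj(z) = 23 + 15i
Step 2: z * conj(z) = 23^2 + (-15)^2
Step 3: = 529 + 225 = 754

754


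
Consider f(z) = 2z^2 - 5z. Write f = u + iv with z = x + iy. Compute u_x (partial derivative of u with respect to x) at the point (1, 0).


Step 1: f(z) = 2(x+iy)^2 - 5(x+iy) + 0
Step 2: u = 2(x^2 - y^2) - 5x + 0
Step 3: u_x = 4x - 5
Step 4: At (1, 0): u_x = 4 - 5 = -1

-1


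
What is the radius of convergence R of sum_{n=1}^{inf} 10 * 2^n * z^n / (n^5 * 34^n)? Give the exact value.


Step 1: General term a_n = 10 * 2^n / (n^5 * 34^n)
Step 2: By the root test, |a_n|^(1/n) = 10^(1/n) * 2 / (n^(5/n) * 34) -> 2/34 as n -> infinity (since 10^(1/n) -> 1 and n^(5/n) -> 1)
Step 3: R = 1/lim|a_n|^(1/n) = 34/2 = 17

17


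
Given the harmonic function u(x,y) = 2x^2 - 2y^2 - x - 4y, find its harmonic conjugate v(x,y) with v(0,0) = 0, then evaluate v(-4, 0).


Step 1: v_x = -u_y = 4y + 4
Step 2: v_y = u_x = 4x - 1
Step 3: v = 4xy + 4x - y + C
Step 4: v(0,0) = 0 => C = 0
Step 5: v(-4, 0) = -16

-16


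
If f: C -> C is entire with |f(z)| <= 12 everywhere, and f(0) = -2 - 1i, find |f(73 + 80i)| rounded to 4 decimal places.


Step 1: By Liouville's theorem, a bounded entire function is constant.
Step 2: f(z) = f(0) = -2 - 1i for all z.
Step 3: |f(w)| = |-2 - 1i| = sqrt(4 + 1)
Step 4: = 2.2361

2.2361


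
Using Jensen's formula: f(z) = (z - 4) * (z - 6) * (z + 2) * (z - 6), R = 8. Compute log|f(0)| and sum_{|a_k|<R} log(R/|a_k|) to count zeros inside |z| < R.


Jensen's formula: (1/2pi)*integral log|f(Re^it)|dt = log|f(0)| + sum_{|a_k|<R} log(R/|a_k|)
Step 1: f(0) = (-4) * (-6) * 2 * (-6) = -288
Step 2: log|f(0)| = log|4| + log|6| + log|-2| + log|6| = 5.663
Step 3: Zeros inside |z| < 8: 4, 6, -2, 6
Step 4: Jensen sum = log(8/4) + log(8/6) + log(8/2) + log(8/6) = 2.6548
Step 5: n(R) = number of terms in the Jensen sum = count of zeros inside |z| < 8 = 4

4


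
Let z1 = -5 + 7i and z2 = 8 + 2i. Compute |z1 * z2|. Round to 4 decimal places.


Step 1: |z1| = sqrt((-5)^2 + 7^2) = sqrt(74)
Step 2: |z2| = sqrt(8^2 + 2^2) = sqrt(68)
Step 3: |z1*z2| = |z1|*|z2| = sqrt(74) * sqrt(68) = sqrt(74 * 68) = sqrt(5032)
Step 4: = 70.9366

70.9366


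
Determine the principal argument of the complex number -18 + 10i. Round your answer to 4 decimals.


Step 1: z = -18 + 10i
Step 2: arg(z) = atan2(10, -18)
Step 3: arg(z) = 2.6345

2.6345


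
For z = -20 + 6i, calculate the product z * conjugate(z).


Step 1: conj(z) = -20 - 6i
Step 2: z * conj(z) = (-20)^2 + 6^2
Step 3: = 400 + 36 = 436

436


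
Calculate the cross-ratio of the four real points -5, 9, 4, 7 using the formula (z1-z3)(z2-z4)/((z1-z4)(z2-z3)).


Step 1: (z1-z3)(z2-z4) = (-9) * 2 = -18
Step 2: (z1-z4)(z2-z3) = (-12) * 5 = -60
Step 3: Cross-ratio = 18/60 = 3/10

3/10


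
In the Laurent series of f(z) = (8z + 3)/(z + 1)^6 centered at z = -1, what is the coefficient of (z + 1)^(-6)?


Step 1: Write the numerator in powers of (z + 1): 8z + 3 = 8(z + 1) + (8*(-1) + 3) = 8(z + 1) - 5
Step 2: Divide by (z + 1)^6: f(z) = -5(z + 1)^(-6) + 8(z + 1)^(-5)
Step 3: This finite sum is the Laurent series of f about z = -1.
Step 4: Coefficient of (z + 1)^(-6) = 8*(-1) + 3 = -5

-5


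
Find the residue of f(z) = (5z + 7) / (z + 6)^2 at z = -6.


Step 1: Pole of order 2 at z = -6
Step 2: Res = lim d/dz [(z + 6)^2 * f(z)] as z -> -6
Step 3: (z + 6)^2 * f(z) = 5z + 7
Step 4: d/dz[5z + 7] = 5

5


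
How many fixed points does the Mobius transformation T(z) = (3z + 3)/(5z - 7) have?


Step 1: Fixed points satisfy T(z) = z
Step 2: 5z^2 - 10z - 3 = 0
Step 3: Discriminant = (-10)^2 - 4*5*(-3) = 160
Step 4: Number of fixed points = 2

2


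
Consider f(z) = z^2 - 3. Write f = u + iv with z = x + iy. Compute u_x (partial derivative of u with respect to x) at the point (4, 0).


Step 1: f(z) = (x+iy)^2 - 3
Step 2: u = (x^2 - y^2) - 3
Step 3: u_x = 2x + 0
Step 4: At (4, 0): u_x = 8 + 0 = 8

8


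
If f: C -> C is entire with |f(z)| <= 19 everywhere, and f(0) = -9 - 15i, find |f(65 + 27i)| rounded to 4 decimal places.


Step 1: By Liouville's theorem, a bounded entire function is constant.
Step 2: f(z) = f(0) = -9 - 15i for all z.
Step 3: |f(w)| = |-9 - 15i| = sqrt(81 + 225)
Step 4: = 17.4929

17.4929


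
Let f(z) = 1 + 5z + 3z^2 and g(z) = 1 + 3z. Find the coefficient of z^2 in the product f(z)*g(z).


Step 1: z^2 term in f*g comes from: (1)*(0) + (5z)*(3z) + (3z^2)*(1)
Step 2: = 0 + 15 + 3
Step 3: = 18

18


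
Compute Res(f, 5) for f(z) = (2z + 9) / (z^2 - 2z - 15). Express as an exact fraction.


Step 1: Q(z) = z^2 - 2z - 15 = (z - 5)(z + 3)
Step 2: Q'(z) = 2z - 2
Step 3: Q'(5) = 8, P(5) = 19
Step 4: Res = P(5)/Q'(5) = 19/8 = 19/8

19/8


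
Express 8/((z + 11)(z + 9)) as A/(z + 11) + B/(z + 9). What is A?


Step 1: Multiply both sides by (z + 11) and set z = -11
Step 2: A = 8 / (-11 + 9)
Step 3: A = 8 / (-2)
Step 4: A = -4

-4


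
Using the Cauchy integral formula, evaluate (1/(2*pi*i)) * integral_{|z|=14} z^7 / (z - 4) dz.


Step 1: f(z) = z^7, a = 4 is inside |z| = 14
Step 2: By Cauchy integral formula: (1/(2pi*i)) * integral = f(a)
Step 3: f(4) = 4^7 = 16384

16384


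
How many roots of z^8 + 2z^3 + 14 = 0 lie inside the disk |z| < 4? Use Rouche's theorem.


Step 1: On |z| = 4 the three terms have sizes |z^8| = 4^8 = 65536, |2z^3| = 2*4^3 = 128, |14| = 14
Step 2: The dominant term is g(z) = z^8; let h(z) = 2z^3 + 14 so f = g + h
Step 3: On |z| = 4: |g| = 65536 and |h| <= 128 + 14 = 142
Step 4: Since 65536 > 142, |h| < |g| on |z| = 4, so by Rouche f has the same number of zeros as g inside |z| < 4
Step 5: g(z) = z^8 has 8 zeros (all at the origin) inside |z| < 4. Answer = 8

8


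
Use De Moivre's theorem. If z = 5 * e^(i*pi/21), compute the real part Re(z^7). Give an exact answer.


Step 1: By De Moivre's theorem, z^7 = 5^7 * e^(i*7*pi/21) = 78125 * (cos(pi/3) + i*sin(pi/3))
Step 2: |z|^7 = 5^7 = 78125
Step 3: The angle pi/3 already lies in [0, 2*pi)
Step 4: cos(pi/3) = 1/2
Step 5: Re(z^7) = 78125 * 1/2 = 78125/2

78125/2


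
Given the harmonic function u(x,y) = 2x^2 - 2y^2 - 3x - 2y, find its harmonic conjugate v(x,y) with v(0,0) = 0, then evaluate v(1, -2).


Step 1: v_x = -u_y = 4y + 2
Step 2: v_y = u_x = 4x - 3
Step 3: v = 4xy + 2x - 3y + C
Step 4: v(0,0) = 0 => C = 0
Step 5: v(1, -2) = 0

0


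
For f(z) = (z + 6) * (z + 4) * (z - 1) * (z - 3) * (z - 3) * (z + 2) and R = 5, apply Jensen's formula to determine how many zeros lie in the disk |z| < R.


Jensen's formula: (1/2pi)*integral log|f(Re^it)|dt = log|f(0)| + sum_{|a_k|<R} log(R/|a_k|)
Step 1: f(0) = 6 * 4 * (-1) * (-3) * (-3) * 2 = -432
Step 2: log|f(0)| = log|-6| + log|-4| + log|1| + log|3| + log|3| + log|-2| = 6.0684
Step 3: Zeros inside |z| < 5: -4, 1, 3, 3, -2
Step 4: Jensen sum = log(5/4) + log(5/1) + log(5/3) + log(5/3) + log(5/2) = 3.7705
Step 5: n(R) = number of terms in the Jensen sum = count of zeros inside |z| < 5 = 5

5


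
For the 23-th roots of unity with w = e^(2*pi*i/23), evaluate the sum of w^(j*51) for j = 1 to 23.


Step 1: The sum sum_{j=1}^{n} w^(k*j) equals n if n | k, else 0.
Step 2: Here n = 23, k = 51
Step 3: Does n divide k? 23 | 51 -> False
Step 4: Sum = 0

0


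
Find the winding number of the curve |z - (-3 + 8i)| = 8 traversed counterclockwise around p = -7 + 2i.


Step 1: Center c = (-3, 8), radius = 8
Step 2: |p - c|^2 = (-4)^2 + (-6)^2 = 52
Step 3: r^2 = 64
Step 4: |p-c| < r so winding number = 1

1


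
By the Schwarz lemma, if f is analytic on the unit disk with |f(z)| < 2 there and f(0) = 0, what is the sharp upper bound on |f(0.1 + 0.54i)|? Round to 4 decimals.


Step 1: g = f/2 maps D -> D with g(0) = 0, so by the Schwarz lemma |g(z)| <= |z|, i.e. |f(z)| <= 2|z|; this is sharp (f(z) = 2z).
Step 2: |z0|^2 = 0.1^2 + 0.54^2 = 0.3016
Step 3: |z0| = sqrt(0.3016) = 0.549181
Step 4: Best bound = 2 * |z0| = 2 * 0.549181 = 1.0984

1.0984


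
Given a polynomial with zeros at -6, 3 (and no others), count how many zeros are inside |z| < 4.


Step 1: Check each root:
  z = -6: |-6| = 6 >= 4
  z = 3: |3| = 3 < 4
Step 2: Count = 1

1
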